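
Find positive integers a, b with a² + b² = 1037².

We need a² + b² = 1037² = 1075369.
Trying: 645² + 812² = 416025 + 659344 = 1075369 ✓

(645, 812, 1037)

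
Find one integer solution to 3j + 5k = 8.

Step 1: Check solvability.
gcd(3, 5) = 1
Since 1 divides 8, solutions exist.

Step 2: Apply extended Euclidean algorithm to find gcd.
We find integers such that 3*x0 + 5*y0 = 1

Step 3: Scale the particular solution.
Multiply by 8/1 = 8:
j = 16, k = -8

Step 4: Verify.
3*(16) + 5*(-8) = 8 = 8 ✓

j = 16, k = -8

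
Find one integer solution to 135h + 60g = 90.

Step 1: Check solvability.
gcd(135, 60) = 15
Since 15 divides 90, solutions exist.

Step 2: Apply extended Euclidean algorithm to find gcd.
We find integers such that 135*x0 + 60*y0 = 15

Step 3: Scale the particular solution.
Multiply by 90/15 = 6:
h = 6, g = -12

Step 4: Verify.
135*(6) + 60*(-12) = 90 = 90 ✓

h = 6, g = -12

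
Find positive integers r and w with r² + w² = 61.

We need to find integers r, w > 0 such that r² + w² = 61.
Trying r = 5: w² = 61 - 5² = 61 - 25 = 36
w = 6
Check: 5² + 6² = 25 + 36 = 61 ✓

61 = 5² + 6²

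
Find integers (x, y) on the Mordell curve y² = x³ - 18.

Try small integer x values and check whether x³ - 18 is a perfect square.
x = 3: x³ - 18 = 3³ - 18 = 27 - 18 = 9
Is 9 a perfect square? 3² = 9 ✓
So (x, y) = (3, -3) is a solution.

x = 3, y = -3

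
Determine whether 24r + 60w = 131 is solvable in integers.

Step 1: Compute gcd(24, 60).
gcd(24, 60) = 12

Step 2: Check divisibility.
Does 12 divide 131? 131 = 12 x 10 + 11, so no.

By the theorem on linear Diophantine equations, 24r + 60w = 131 has integer solutions if and only if gcd(24, 60) divides 131. Since 12 does not divide 131, no solutions exist.

No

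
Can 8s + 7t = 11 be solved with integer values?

Step 1: Compute gcd(8, 7).
gcd(8, 7) = 1

Step 2: Check divisibility.
Does 1 divide 11? 11 = 1 x 11, so yes.

By the theorem on linear Diophantine equations, 8s + 7t = 11 has integer solutions if and only if gcd(8, 7) divides 11. Since 1 | 11, solutions exist.

Yes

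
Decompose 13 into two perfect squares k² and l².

We need to find integers k, l > 0 such that k² + l² = 13.
Trying k = 2: l² = 13 - 2² = 13 - 4 = 9
l = 3
Check: 2² + 3² = 4 + 9 = 13 ✓

13 = 2² + 3²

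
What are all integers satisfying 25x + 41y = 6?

Step 1: Compute gcd(25, 41) = 1.
Since 1 divides 6, solutions exist.

Step 2: Find a particular solution using extended Euclidean algorithm.
We get x₀ = -108, y₀ = 66.
Check: 25*-108 + 41*66 = 6 = 6 ✓

Step 3: Write the general solution.
x = -108 + (41/1)t = -108 + 41t
y = 66 - (25/1)t = 66 - 25t
for any integer t.

x = -108 + 41t, y = 66 - 25t for integer t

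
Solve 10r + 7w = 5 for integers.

Step 1: Check solvability.
gcd(10, 7) = 1
Since 1 divides 5, solutions exist.

Step 2: Apply extended Euclidean algorithm to find gcd.
We find integers such that 10*x0 + 7*y0 = 1

Step 3: Scale the particular solution.
Multiply by 5/1 = 5:
r = -10, w = 15

Step 4: Verify.
10*(-10) + 7*(15) = 5 = 5 ✓

r = -10, w = 15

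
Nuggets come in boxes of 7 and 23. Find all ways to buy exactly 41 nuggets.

We need non-negative integers (x, y) with 7x + 23y = 41.
For each x in 0..5, check if 41 - 7x is a non-negative multiple of 23.
No x yields an integer y ≥ 0.

No solution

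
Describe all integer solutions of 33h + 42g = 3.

Step 1: Compute gcd(33, 42) = 3.
Since 3 divides 3, solutions exist.

Step 2: Find a particular solution using extended Euclidean algorithm.
We get h₀ = -5, g₀ = 4.
Check: 33*-5 + 42*4 = 3 = 3 ✓

Step 3: Write the general solution.
h = -5 + (42/3)t = -5 + 14t
g = 4 - (33/3)t = 4 - 11t
for any integer t.

h = -5 + 14t, g = 4 - 11t for integer t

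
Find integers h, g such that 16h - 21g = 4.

Step 1: Check solvability.
gcd(16, 21) = 1
Since 1 divides 4, solutions exist.

Step 2: Apply extended Euclidean algorithm to find gcd.
We find integers such that 16*x0 + 21*y0 = 1

Step 3: Scale the particular solution.
Multiply by 4/1 = 4:
h = 16, g = 12

Step 4: Verify.
16*(16) - 21*(12) = 4 = 4 ✓

h = 16, g = 12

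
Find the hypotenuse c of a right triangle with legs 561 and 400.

c² = a² + b² = 561² + 400² = 314721 + 160000 = 474721
c = sqrt(474721) = 689

689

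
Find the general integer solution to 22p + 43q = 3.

Step 1: Compute gcd(22, 43) = 1.
Since 1 divides 3, solutions exist.

Step 2: Find a particular solution using extended Euclidean algorithm.
We get p₀ = 6, q₀ = -3.
Check: 22*6 + 43*-3 = 3 = 3 ✓

Step 3: Write the general solution.
p = 6 + (43/1)t = 6 + 43t
q = -3 - (22/1)t = -3 - 22t
for any integer t.

p = 6 + 43t, q = -3 - 22t for integer t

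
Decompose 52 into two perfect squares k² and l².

We need to find integers k, l > 0 such that k² + l² = 52.
Trying k = 4: l² = 52 - 4² = 52 - 16 = 36
l = 6
Check: 4² + 6² = 16 + 36 = 52 ✓

52 = 4² + 6²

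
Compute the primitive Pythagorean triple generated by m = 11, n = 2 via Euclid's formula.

a = m² - n² = 121 - 4 = 117
b = 2mn = 2·11·2 = 44
c = m² + n² = 121 + 4 = 125
Verify: 117² + 44² = 13689 + 1936 = 15625 = 125² ✓

(117, 44, 125)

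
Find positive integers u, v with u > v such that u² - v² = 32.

Factor: u² - v² = (u+v)(u-v) = 32.
We need two factors of 32 with the same parity.
Use u+v = 16 and u-v = 2 (product 16·2 = 32).
Adding: 2u = 18, so u = 9.
Subtracting: 2v = 14, so v = 7.
Check: 9² - 7² = 81 - 49 = 32 ✓

u = 9, v = 7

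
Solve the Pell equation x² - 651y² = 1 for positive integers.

We seek the smallest positive integers (x, y) with x² - 651y² = 1, i.e., x² = 651y² + 1.
Try successive y values:
y = 1: x² = 651·1² + 1 = 652, not a perfect square
y = 2: x² = 651·2² + 1 = 2605, not a perfect square
y = 3: x² = 651·3² + 1 = 5860, not a perfect square
... continuing the search (or via continued fractions) ...
y = 68: x² = 651·68² + 1 = 3010225, x = 1735 ✓

Verify: 1735² - 651·68² = 3010225 - 3010224 = 1 ✓

x = 1735, y = 68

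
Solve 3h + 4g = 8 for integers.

Step 1: Check solvability.
gcd(3, 4) = 1
Since 1 divides 8, solutions exist.

Step 2: Apply extended Euclidean algorithm to find gcd.
We find integers such that 3*x0 + 4*y0 = 1

Step 3: Scale the particular solution.
Multiply by 8/1 = 8:
h = -8, g = 8

Step 4: Verify.
3*(-8) + 4*(8) = 8 = 8 ✓

h = -8, g = 8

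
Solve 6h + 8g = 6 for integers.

Step 1: Check solvability.
gcd(6, 8) = 2
Since 2 divides 6, solutions exist.

Step 2: Apply extended Euclidean algorithm to find gcd.
We find integers such that 6*x0 + 8*y0 = 2

Step 3: Scale the particular solution.
Multiply by 6/2 = 3:
h = -3, g = 3

Step 4: Verify.
6*(-3) + 8*(3) = 6 = 6 ✓

h = -3, g = 3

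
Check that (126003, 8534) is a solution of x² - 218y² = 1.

Compute x² = 126003² = 15876756009
Compute 218y² = 218·8534² = 218·72829156 = 15876756008
x² - 218y² = 15876756009 - 15876756008 = 1
Since this equals 1, (126003, 8534) is a solution.

Yes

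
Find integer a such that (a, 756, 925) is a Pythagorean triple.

a² = c² - b² = 925² - 756² = 855625 - 571536 = 284089
a = sqrt(284089) = 533

533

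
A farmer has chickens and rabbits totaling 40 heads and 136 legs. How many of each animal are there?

Let c = chickens, r = rabbits.
Heads: c + r = 40
Legs: 2c + 4r = 136
From the first equation, c = 40 - r. Substitute:
2(40 - r) + 4r = 136
80 + 2r = 136
r = (136 - 80)/2 = 28
c = 40 - 28 = 12

Chickens: 12, Rabbits: 28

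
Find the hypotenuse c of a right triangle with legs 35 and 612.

c² = a² + b² = 35² + 612² = 1225 + 374544 = 375769
c = sqrt(375769) = 613

613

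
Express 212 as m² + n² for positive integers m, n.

We need to find integers m, n > 0 such that m² + n² = 212.
Trying m = 4: n² = 212 - 4² = 212 - 16 = 196
n = 14
Check: 4² + 14² = 16 + 196 = 212 ✓

212 = 4² + 14²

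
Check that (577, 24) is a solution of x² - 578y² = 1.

Compute x² = 577² = 332929
Compute 578y² = 578·24² = 578·576 = 332928
x² - 578y² = 332929 - 332928 = 1
Since this equals 1, (577, 24) is a solution.

Yes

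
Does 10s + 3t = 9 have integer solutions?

Step 1: Compute gcd(10, 3).
gcd(10, 3) = 1

Step 2: Check divisibility.
Does 1 divide 9? 9 = 1 x 9, so yes.

By the theorem on linear Diophantine equations, 10s + 3t = 9 has integer solutions if and only if gcd(10, 3) divides 9. Since 1 | 9, solutions exist.

Yes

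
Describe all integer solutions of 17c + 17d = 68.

Step 1: Compute gcd(17, 17) = 17.
Since 17 divides 68, solutions exist.

Step 2: Find a particular solution using extended Euclidean algorithm.
We get c₀ = 0, d₀ = 4.
Check: 17*0 + 17*4 = 68 = 68 ✓

Step 3: Write the general solution.
c = 0 + (17/17)t = 0 + 1t
d = 4 - (17/17)t = 4 - 1t
for any integer t.

c = 0 + 1t, d = 4 - 1t for integer t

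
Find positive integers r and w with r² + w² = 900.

We need to find integers r, w > 0 such that r² + w² = 900.
Trying r = 18: w² = 900 - 18² = 900 - 324 = 576
w = 24
Check: 18² + 24² = 324 + 576 = 900 ✓

900 = 18² + 24²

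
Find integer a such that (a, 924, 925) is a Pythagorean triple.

a² = c² - b² = 925² - 924² = 855625 - 853776 = 1849
a = sqrt(1849) = 43

43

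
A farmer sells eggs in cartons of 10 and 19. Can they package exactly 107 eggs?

We need non-negative a, b with 10a + 19b = 107.
gcd(10, 19) = 1 divides 107.
Try a = 5: 19b = 107 - 50 = 57, so b = 3.
One way: 5 cartons of 10 and 3 cartons of 19.

Yes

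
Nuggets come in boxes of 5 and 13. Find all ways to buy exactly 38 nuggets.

We need non-negative integers (x, y) with 5x + 13y = 38.
For each x in 0..7, check if 38 - 5x is a non-negative multiple of 13.
x = 5: 13y = 13, y = 1 ✓

(5 boxes of 5, 1 boxes of 13)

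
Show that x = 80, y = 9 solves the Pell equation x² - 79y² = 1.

Compute x² = 80² = 6400
Compute 79y² = 79·9² = 79·81 = 6399
x² - 79y² = 6400 - 6399 = 1
Since this equals 1, (80, 9) is a solution.

Yes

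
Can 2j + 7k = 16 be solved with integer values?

Step 1: Compute gcd(2, 7).
gcd(2, 7) = 1

Step 2: Check divisibility.
Does 1 divide 16? 16 = 1 x 16, so yes.

By the theorem on linear Diophantine equations, 2j + 7k = 16 has integer solutions if and only if gcd(2, 7) divides 16. Since 1 | 16, solutions exist.

Yes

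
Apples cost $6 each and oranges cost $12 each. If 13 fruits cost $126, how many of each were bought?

Let a = apples, o = oranges.
a + o = 13
6a + 12o = 126
Substitute o = 13 - a:
6a + 12(13 - a) = 126
(6 - 12)a = 126 - 156
-6a = -30
a = 5, o = 13 - 5 = 8

Apples: 5, Oranges: 8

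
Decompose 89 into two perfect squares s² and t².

We need to find integers s, t > 0 such that s² + t² = 89.
Trying s = 5: t² = 89 - 5² = 89 - 25 = 64
t = 8
Check: 5² + 8² = 25 + 64 = 89 ✓

89 = 5² + 8²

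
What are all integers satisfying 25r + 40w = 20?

Step 1: Compute gcd(25, 40) = 5.
Since 5 divides 20, solutions exist.

Step 2: Find a particular solution using extended Euclidean algorithm.
We get r₀ = -12, w₀ = 8.
Check: 25*-12 + 40*8 = 20 = 20 ✓

Step 3: Write the general solution.
r = -12 + (40/5)t = -12 + 8t
w = 8 - (25/5)t = 8 - 5t
for any integer t.

r = -12 + 8t, w = 8 - 5t for integer t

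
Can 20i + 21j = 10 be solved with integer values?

Step 1: Compute gcd(20, 21).
gcd(20, 21) = 1

Step 2: Check divisibility.
Does 1 divide 10? 10 = 1 x 10, so yes.

By the theorem on linear Diophantine equations, 20i + 21j = 10 has integer solutions if and only if gcd(20, 21) divides 10. Since 1 | 10, solutions exist.

Yes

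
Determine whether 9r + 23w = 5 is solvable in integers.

Step 1: Compute gcd(9, 23).
gcd(9, 23) = 1

Step 2: Check divisibility.
Does 1 divide 5? 5 = 1 x 5, so yes.

By the theorem on linear Diophantine equations, 9r + 23w = 5 has integer solutions if and only if gcd(9, 23) divides 5. Since 1 | 5, solutions exist.

Yes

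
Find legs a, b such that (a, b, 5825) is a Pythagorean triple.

We need a² + b² = 5825² = 33930625.
Trying: 2585² + 5220² = 6682225 + 27248400 = 33930625 ✓

(2585, 5220, 5825)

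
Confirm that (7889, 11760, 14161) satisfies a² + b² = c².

Compute a² + b² = 7889² + 11760² = 62236321 + 138297600 = 200533921
Compute c² = 14161² = 200533921
Since 200533921 = 200533921, confirmed.

Yes, it is a Pythagorean triple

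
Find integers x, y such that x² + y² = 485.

We need to find integers x, y > 0 such that x² + y² = 485.
Trying x = 1: y² = 485 - 1² = 485 - 1 = 484
y = 22
Check: 1² + 22² = 1 + 484 = 485 ✓

485 = 1² + 22²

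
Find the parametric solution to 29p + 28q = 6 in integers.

Step 1: Compute gcd(29, 28) = 1.
Since 1 divides 6, solutions exist.

Step 2: Find a particular solution using extended Euclidean algorithm.
We get p₀ = 6, q₀ = -6.
Check: 29*6 + 28*-6 = 6 = 6 ✓

Step 3: Write the general solution.
p = 6 + (28/1)t = 6 + 28t
q = -6 - (29/1)t = -6 - 29t
for any integer t.

p = 6 + 28t, q = -6 - 29t for integer t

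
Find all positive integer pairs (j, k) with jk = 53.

The positive divisors of 53 are: 1, 53.
Each divisor d gives the pair (d, 53/d):
(1, 53), (53, 1)

(1, 53), (53, 1)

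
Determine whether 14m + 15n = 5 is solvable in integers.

Step 1: Compute gcd(14, 15).
gcd(14, 15) = 1

Step 2: Check divisibility.
Does 1 divide 5? 5 = 1 x 5, so yes.

By the theorem on linear Diophantine equations, 14m + 15n = 5 has integer solutions if and only if gcd(14, 15) divides 5. Since 1 | 5, solutions exist.

Yes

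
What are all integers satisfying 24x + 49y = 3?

Step 1: Compute gcd(24, 49) = 1.
Since 1 divides 3, solutions exist.

Step 2: Find a particular solution using extended Euclidean algorithm.
We get x₀ = -6, y₀ = 3.
Check: 24*-6 + 49*3 = 3 = 3 ✓

Step 3: Write the general solution.
x = -6 + (49/1)t = -6 + 49t
y = 3 - (24/1)t = 3 - 24t
for any integer t.

x = -6 + 49t, y = 3 - 24t for integer t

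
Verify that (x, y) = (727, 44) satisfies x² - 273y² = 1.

Compute x² = 727² = 528529
Compute 273y² = 273·44² = 273·1936 = 528528
x² - 273y² = 528529 - 528528 = 1
Since this equals 1, (727, 44) is a solution.

Yes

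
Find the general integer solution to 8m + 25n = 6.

Step 1: Compute gcd(8, 25) = 1.
Since 1 divides 6, solutions exist.

Step 2: Find a particular solution using extended Euclidean algorithm.
We get m₀ = -18, n₀ = 6.
Check: 8*-18 + 25*6 = 6 = 6 ✓

Step 3: Write the general solution.
m = -18 + (25/1)t = -18 + 25t
n = 6 - (8/1)t = 6 - 8t
for any integer t.

m = -18 + 25t, n = 6 - 8t for integer t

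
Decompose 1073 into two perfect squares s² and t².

We need to find integers s, t > 0 such that s² + t² = 1073.
Trying s = 7: t² = 1073 - 7² = 1073 - 49 = 1024
t = 32
Check: 7² + 32² = 49 + 1024 = 1073 ✓

1073 = 7² + 32²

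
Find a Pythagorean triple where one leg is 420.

We need the other leg and hypotenuse such that 420² + x² = c².
Take x = 29, c = 421: 420² + 29² = 176400 + 841 = 177241 = 421² ✓
Triple: (29, 420, 421)

(29, 420, 421)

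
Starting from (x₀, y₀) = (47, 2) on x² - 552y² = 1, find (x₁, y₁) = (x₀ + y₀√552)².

Solutions to x² - Dy² = 1 are generated by powers of (x₀ + y₀√D).
The next solution satisfies x₁ + y₁√552 = (x₀ + y₀√552)², giving:
x₁ = x₀² + 552y₀² = 47² + 552·2² = 2209 + 2208 = 4417
y₁ = 2x₀y₀ = 2·47·2 = 188

Verify: 4417² - 552·188² = 19509889 - 19509888 = 1 ✓

x = 4417, y = 188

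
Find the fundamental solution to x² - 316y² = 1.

We seek the smallest positive integers (x, y) with x² - 316y² = 1, i.e., x² = 316y² + 1.
Try successive y values:
y = 1: x² = 316·1² + 1 = 317, not a perfect square
y = 2: x² = 316·2² + 1 = 1265, not a perfect square
y = 3: x² = 316·3² + 1 = 2845, not a perfect square
... continuing the search (or via continued fractions) ...
y = 720: x² = 316·720² + 1 = 163814401, x = 12799 ✓

Verify: 12799² - 316·720² = 163814401 - 163814400 = 1 ✓

x = 12799, y = 720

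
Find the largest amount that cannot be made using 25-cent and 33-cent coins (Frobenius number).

For two coprime denominations a and b, the Frobenius number (largest value not representable as a non-negative combination) is ab - a - b.
Here gcd(25, 33) = 1, so they are coprime.
F(25, 33) = 25·33 - 25 - 33 = 825 - 58 = 767

767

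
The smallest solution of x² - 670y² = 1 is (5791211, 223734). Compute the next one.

Solutions to x² - Dy² = 1 are generated by powers of (x₀ + y₀√D).
The next solution satisfies x₁ + y₁√670 = (x₀ + y₀√670)², giving:
x₁ = x₀² + 670y₀² = 5791211² + 670·223734² = 33538124846521 + 33538124846520 = 67076249693041
y₁ = 2x₀y₀ = 2·5791211·223734 = 2591381603748

Verify: 67076249693041² - 670·2591381603748² = 4499223272883182846723827681 - 4499223272883182846723827680 = 1 ✓

x = 67076249693041, y = 2591381603748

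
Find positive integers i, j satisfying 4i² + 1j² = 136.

Try small values of i and check whether (136 - 4i²)/1 is a perfect square.
i = 3: 4·3² = 36, so 1j² = 136 - 36 = 100, giving j² = 100, j = 10.
Check: 4·3² + 1·10² = 36 + 100 = 136 ✓

i = 3, j = 10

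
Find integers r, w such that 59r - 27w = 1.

Step 1: Check solvability.
gcd(59, 27) = 1
Since 1 divides 1, solutions exist.

Step 2: Apply extended Euclidean algorithm to find gcd.
We find integers such that 59*x0 + 27*y0 = 1

Step 3: Scale the particular solution.
Multiply by 1/1 = 1:
r = 11, w = 24

Step 4: Verify.
59*(11) - 27*(24) = 1 = 1 ✓

r = 11, w = 24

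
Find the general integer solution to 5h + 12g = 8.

Step 1: Compute gcd(5, 12) = 1.
Since 1 divides 8, solutions exist.

Step 2: Find a particular solution using extended Euclidean algorithm.
We get h₀ = 40, g₀ = -16.
Check: 5*40 + 12*-16 = 8 = 8 ✓

Step 3: Write the general solution.
h = 40 + (12/1)t = 40 + 12t
g = -16 - (5/1)t = -16 - 5t
for any integer t.

h = 40 + 12t, g = -16 - 5t for integer t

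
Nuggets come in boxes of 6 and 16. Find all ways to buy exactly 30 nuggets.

We need non-negative integers (x, y) with 6x + 16y = 30.
For each x in 0..5, check if 30 - 6x is a non-negative multiple of 16.
x = 5: 16y = 0, y = 0 ✓

(5 boxes of 6, 0 boxes of 16)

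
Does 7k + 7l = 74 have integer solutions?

Step 1: Compute gcd(7, 7).
gcd(7, 7) = 7

Step 2: Check divisibility.
Does 7 divide 74? 74 = 7 x 10 + 4, so no.

By the theorem on linear Diophantine equations, 7k + 7l = 74 has integer solutions if and only if gcd(7, 7) divides 74. Since 7 does not divide 74, no solutions exist.

No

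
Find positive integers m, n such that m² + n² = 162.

Search for m with 162 - m² a perfect square.
m = 9: 162 - 9² = 162 - 81 = 81 = 9² ✓
So m = 9, n = 9.

m = 9, n = 9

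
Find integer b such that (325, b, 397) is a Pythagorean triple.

b² = c² - a² = 397² - 325² = 157609 - 105625 = 51984
b = sqrt(51984) = 228

228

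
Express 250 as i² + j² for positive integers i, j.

We need to find integers i, j > 0 such that i² + j² = 250.
Trying i = 5: j² = 250 - 5² = 250 - 25 = 225
j = 15
Check: 5² + 15² = 25 + 225 = 250 ✓

250 = 5² + 15²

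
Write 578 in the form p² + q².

We need to find integers p, q > 0 such that p² + q² = 578.
Trying p = 7: q² = 578 - 7² = 578 - 49 = 529
q = 23
Check: 7² + 23² = 49 + 529 = 578 ✓

578 = 7² + 23²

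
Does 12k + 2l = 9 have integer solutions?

Step 1: Compute gcd(12, 2).
gcd(12, 2) = 2

Step 2: Check divisibility.
Does 2 divide 9? 9 = 2 x 4 + 1, so no.

By the theorem on linear Diophantine equations, 12k + 2l = 9 has integer solutions if and only if gcd(12, 2) divides 9. Since 2 does not divide 9, no solutions exist.

No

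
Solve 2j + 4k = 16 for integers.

Step 1: Check solvability.
gcd(2, 4) = 2
Since 2 divides 16, solutions exist.

Step 2: Apply extended Euclidean algorithm to find gcd.
We find integers such that 2*x0 + 4*y0 = 2

Step 3: Scale the particular solution.
Multiply by 16/2 = 8:
j = 8, k = 0

Step 4: Verify.
2*(8) + 4*(0) = 16 = 16 ✓

j = 8, k = 0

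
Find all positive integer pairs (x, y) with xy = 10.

The positive divisors of 10 are: 1, 2, 5, 10.
Each divisor d gives the pair (d, 10/d):
(1, 10), (2, 5), (5, 2), (10, 1)

(1, 10), (2, 5), (5, 2), (10, 1)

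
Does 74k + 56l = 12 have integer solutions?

Step 1: Compute gcd(74, 56).
gcd(74, 56) = 2

Step 2: Check divisibility.
Does 2 divide 12? 12 = 2 x 6, so yes.

By the theorem on linear Diophantine equations, 74k + 56l = 12 has integer solutions if and only if gcd(74, 56) divides 12. Since 2 | 12, solutions exist.

Yes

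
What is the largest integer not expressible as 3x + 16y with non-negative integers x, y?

For two coprime denominations a and b, the Frobenius number (largest value not representable as a non-negative combination) is ab - a - b.
Here gcd(3, 16) = 1, so they are coprime.
F(3, 16) = 3·16 - 3 - 16 = 48 - 19 = 29

29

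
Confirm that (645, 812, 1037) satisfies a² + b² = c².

Compute a² + b² = 645² + 812² = 416025 + 659344 = 1075369
Compute c² = 1037² = 1075369
Since 1075369 = 1075369, confirmed.

Yes, it is a Pythagorean triple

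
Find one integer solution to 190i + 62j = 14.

Step 1: Check solvability.
gcd(190, 62) = 2
Since 2 divides 14, solutions exist.

Step 2: Apply extended Euclidean algorithm to find gcd.
We find integers such that 190*x0 + 62*y0 = 2

Step 3: Scale the particular solution.
Multiply by 14/2 = 7:
i = -105, j = 322

Step 4: Verify.
190*(-105) + 62*(322) = 14 = 14 ✓

i = -105, j = 322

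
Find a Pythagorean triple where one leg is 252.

We need the other leg and hypotenuse such that 252² + x² = c².
Take x = 539, c = 595: 252² + 539² = 63504 + 290521 = 354025 = 595² ✓
Triple: (539, 252, 595)

(539, 252, 595)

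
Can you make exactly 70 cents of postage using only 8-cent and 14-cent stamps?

We need non-negative x, y with 8x + 14y = 70.
gcd(8, 14) = 2 divides 70, so integer solutions exist.
Search for a non-negative one: x = 0 gives 14y = 70 - 0 = 70, so y = 5.
Check: 8·0 + 14·5 = 70 ✓

Yes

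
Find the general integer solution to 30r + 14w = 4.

Step 1: Compute gcd(30, 14) = 2.
Since 2 divides 4, solutions exist.

Step 2: Find a particular solution using extended Euclidean algorithm.
We get r₀ = 2, w₀ = -4.
Check: 30*2 + 14*-4 = 4 = 4 ✓

Step 3: Write the general solution.
r = 2 + (14/2)t = 2 + 7t
w = -4 - (30/2)t = -4 - 15t
for any integer t.

r = 2 + 7t, w = -4 - 15t for integer t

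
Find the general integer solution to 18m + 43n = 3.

Step 1: Compute gcd(18, 43) = 1.
Since 1 divides 3, solutions exist.

Step 2: Find a particular solution using extended Euclidean algorithm.
We get m₀ = 36, n₀ = -15.
Check: 18*36 + 43*-15 = 3 = 3 ✓

Step 3: Write the general solution.
m = 36 + (43/1)t = 36 + 43t
n = -15 - (18/1)t = -15 - 18t
for any integer t.

m = 36 + 43t, n = -15 - 18t for integer t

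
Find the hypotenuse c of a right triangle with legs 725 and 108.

c² = a² + b² = 725² + 108² = 525625 + 11664 = 537289
c = sqrt(537289) = 733

733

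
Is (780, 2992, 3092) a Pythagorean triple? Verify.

Compute a² + b² = 780² + 2992² = 608400 + 8952064 = 9560464
Compute c² = 3092² = 9560464
Since 9560464 = 9560464, confirmed.

Yes, it is a Pythagorean triple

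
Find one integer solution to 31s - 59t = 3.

Step 1: Check solvability.
gcd(31, 59) = 1
Since 1 divides 3, solutions exist.

Step 2: Apply extended Euclidean algorithm to find gcd.
We find integers such that 31*x0 + 59*y0 = 1

Step 3: Scale the particular solution.
Multiply by 3/1 = 3:
s = -57, t = -30

Step 4: Verify.
31*(-57) - 59*(-30) = 3 = 3 ✓

s = -57, t = -30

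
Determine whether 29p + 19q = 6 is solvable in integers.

Step 1: Compute gcd(29, 19).
gcd(29, 19) = 1

Step 2: Check divisibility.
Does 1 divide 6? 6 = 1 x 6, so yes.

By the theorem on linear Diophantine equations, 29p + 19q = 6 has integer solutions if and only if gcd(29, 19) divides 6. Since 1 | 6, solutions exist.

Yes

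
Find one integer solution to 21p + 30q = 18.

Step 1: Check solvability.
gcd(21, 30) = 3
Since 3 divides 18, solutions exist.

Step 2: Apply extended Euclidean algorithm to find gcd.
We find integers such that 21*x0 + 30*y0 = 3

Step 3: Scale the particular solution.
Multiply by 18/3 = 6:
p = 18, q = -12

Step 4: Verify.
21*(18) + 30*(-12) = 18 = 18 ✓

p = 18, q = -12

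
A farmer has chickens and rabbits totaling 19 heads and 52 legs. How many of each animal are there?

Let c = chickens, r = rabbits.
Heads: c + r = 19
Legs: 2c + 4r = 52
From the first equation, c = 19 - r. Substitute:
2(19 - r) + 4r = 52
38 + 2r = 52
r = (52 - 38)/2 = 7
c = 19 - 7 = 12

Chickens: 12, Rabbits: 7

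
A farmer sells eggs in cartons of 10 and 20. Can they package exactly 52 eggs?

We need non-negative a, b with 10a + 20b = 52.
gcd(10, 20) = 10, and 10 does not divide 52.
No integer solutions exist.

No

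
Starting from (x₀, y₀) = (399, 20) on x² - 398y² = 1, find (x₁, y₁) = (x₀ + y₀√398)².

Solutions to x² - Dy² = 1 are generated by powers of (x₀ + y₀√D).
The next solution satisfies x₁ + y₁√398 = (x₀ + y₀√398)², giving:
x₁ = x₀² + 398y₀² = 399² + 398·20² = 159201 + 159200 = 318401
y₁ = 2x₀y₀ = 2·399·20 = 15960

Verify: 318401² - 398·15960² = 101379196801 - 101379196800 = 1 ✓

x = 318401, y = 15960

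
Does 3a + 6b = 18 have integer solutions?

Step 1: Compute gcd(3, 6).
gcd(3, 6) = 3

Step 2: Check divisibility.
Does 3 divide 18? 18 = 3 x 6, so yes.

By the theorem on linear Diophantine equations, 3a + 6b = 18 has integer solutions if and only if gcd(3, 6) divides 18. Since 3 | 18, solutions exist.

Yes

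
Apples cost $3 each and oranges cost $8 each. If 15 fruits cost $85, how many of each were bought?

Let a = apples, o = oranges.
a + o = 15
3a + 8o = 85
Substitute o = 15 - a:
3a + 8(15 - a) = 85
(3 - 8)a = 85 - 120
-5a = -35
a = 7, o = 15 - 7 = 8

Apples: 7, Oranges: 8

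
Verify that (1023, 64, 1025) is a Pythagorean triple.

Compute a² + b² = 1023² + 64² = 1046529 + 4096 = 1050625
Compute c² = 1025² = 1050625
Since 1050625 = 1050625, confirmed.

Yes, it is a Pythagorean triple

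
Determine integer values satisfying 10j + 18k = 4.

Step 1: Check solvability.
gcd(10, 18) = 2
Since 2 divides 4, solutions exist.

Step 2: Apply extended Euclidean algorithm to find gcd.
We find integers such that 10*x0 + 18*y0 = 2

Step 3: Scale the particular solution.
Multiply by 4/2 = 2:
j = 4, k = -2

Step 4: Verify.
10*(4) + 18*(-2) = 4 = 4 ✓

j = 4, k = -2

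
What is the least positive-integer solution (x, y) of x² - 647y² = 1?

We seek the smallest positive integers (x, y) with x² - 647y² = 1, i.e., x² = 647y² + 1.
Try successive y values:
y = 1: x² = 647·1² + 1 = 648, not a perfect square
y = 2: x² = 647·2² + 1 = 2589, not a perfect square
y = 3: x² = 647·3² + 1 = 5824, not a perfect square
... continuing the search (or via continued fractions) ...
y = 4725053: x² = 647·4725053² + 1 = 14445003426767424, x = 120187368 ✓

Verify: 120187368² - 647·4725053² = 14445003426767424 - 14445003426767423 = 1 ✓

x = 120187368, y = 4725053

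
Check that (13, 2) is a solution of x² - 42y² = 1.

Compute x² = 13² = 169
Compute 42y² = 42·2² = 42·4 = 168
x² - 42y² = 169 - 168 = 1
Since this equals 1, (13, 2) is a solution.

Yes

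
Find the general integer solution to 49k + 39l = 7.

Step 1: Compute gcd(49, 39) = 1.
Since 1 divides 7, solutions exist.

Step 2: Find a particular solution using extended Euclidean algorithm.
We get k₀ = 28, l₀ = -35.
Check: 49*28 + 39*-35 = 7 = 7 ✓

Step 3: Write the general solution.
k = 28 + (39/1)t = 28 + 39t
l = -35 - (49/1)t = -35 - 49t
for any integer t.

k = 28 + 39t, l = -35 - 49t for integer t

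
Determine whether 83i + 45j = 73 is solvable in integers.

Step 1: Compute gcd(83, 45).
gcd(83, 45) = 1

Step 2: Check divisibility.
Does 1 divide 73? 73 = 1 x 73, so yes.

By the theorem on linear Diophantine equations, 83i + 45j = 73 has integer solutions if and only if gcd(83, 45) divides 73. Since 1 | 73, solutions exist.

Yes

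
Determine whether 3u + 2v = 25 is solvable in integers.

Step 1: Compute gcd(3, 2).
gcd(3, 2) = 1

Step 2: Check divisibility.
Does 1 divide 25? 25 = 1 x 25, so yes.

By the theorem on linear Diophantine equations, 3u + 2v = 25 has integer solutions if and only if gcd(3, 2) divides 25. Since 1 | 25, solutions exist.

Yes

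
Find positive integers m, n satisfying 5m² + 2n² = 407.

Try small values of m and check whether (407 - 5m²)/2 is a perfect square.
m = 9: 5·9² = 405, so 2n² = 407 - 405 = 2, giving n² = 1, n = 1.
Check: 5·9² + 2·1² = 405 + 2 = 407 ✓

m = 9, n = 1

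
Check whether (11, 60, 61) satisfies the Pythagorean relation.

Compute a² + b²:
11² + 60² = 121 + 3600 = 3721
Compute c²:
61² = 3721
Since 3721 = 3721, it is a Pythagorean triple.

Yes, it is a Pythagorean triple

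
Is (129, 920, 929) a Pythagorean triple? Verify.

Compute a² + b² = 129² + 920² = 16641 + 846400 = 863041
Compute c² = 929² = 863041
Since 863041 = 863041, confirmed.

Yes, it is a Pythagorean triple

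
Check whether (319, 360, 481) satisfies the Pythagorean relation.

Compute a² + b²:
319² + 360² = 101761 + 129600 = 231361
Compute c²:
481² = 231361
Since 231361 = 231361, it is a Pythagorean triple.

Yes, it is a Pythagorean triple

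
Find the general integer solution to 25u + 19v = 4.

Step 1: Compute gcd(25, 19) = 1.
Since 1 divides 4, solutions exist.

Step 2: Find a particular solution using extended Euclidean algorithm.
We get u₀ = -12, v₀ = 16.
Check: 25*-12 + 19*16 = 4 = 4 ✓

Step 3: Write the general solution.
u = -12 + (19/1)t = -12 + 19t
v = 16 - (25/1)t = 16 - 25t
for any integer t.

u = -12 + 19t, v = 16 - 25t for integer t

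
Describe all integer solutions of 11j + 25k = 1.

Step 1: Compute gcd(11, 25) = 1.
Since 1 divides 1, solutions exist.

Step 2: Find a particular solution using extended Euclidean algorithm.
We get j₀ = -9, k₀ = 4.
Check: 11*-9 + 25*4 = 1 = 1 ✓

Step 3: Write the general solution.
j = -9 + (25/1)t = -9 + 25t
k = 4 - (11/1)t = 4 - 11t
for any integer t.

j = -9 + 25t, k = 4 - 11t for integer t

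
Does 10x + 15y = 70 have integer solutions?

Step 1: Compute gcd(10, 15).
gcd(10, 15) = 5

Step 2: Check divisibility.
Does 5 divide 70? 70 = 5 x 14, so yes.

By the theorem on linear Diophantine equations, 10x + 15y = 70 has integer solutions if and only if gcd(10, 15) divides 70. Since 5 | 70, solutions exist.

Yes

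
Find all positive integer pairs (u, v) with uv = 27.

The positive divisors of 27 are: 1, 3, 9, 27.
Each divisor d gives the pair (d, 27/d):
(1, 27), (3, 9), (9, 3), (27, 1)

(1, 27), (3, 9), (9, 3), (27, 1)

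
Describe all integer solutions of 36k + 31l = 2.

Step 1: Compute gcd(36, 31) = 1.
Since 1 divides 2, solutions exist.

Step 2: Find a particular solution using extended Euclidean algorithm.
We get k₀ = -12, l₀ = 14.
Check: 36*-12 + 31*14 = 2 = 2 ✓

Step 3: Write the general solution.
k = -12 + (31/1)t = -12 + 31t
l = 14 - (36/1)t = 14 - 36t
for any integer t.

k = -12 + 31t, l = 14 - 36t for integer t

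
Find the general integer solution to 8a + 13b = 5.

Step 1: Compute gcd(8, 13) = 1.
Since 1 divides 5, solutions exist.

Step 2: Find a particular solution using extended Euclidean algorithm.
We get a₀ = 25, b₀ = -15.
Check: 8*25 + 13*-15 = 5 = 5 ✓

Step 3: Write the general solution.
a = 25 + (13/1)t = 25 + 13t
b = -15 - (8/1)t = -15 - 8t
for any integer t.

a = 25 + 13t, b = -15 - 8t for integer t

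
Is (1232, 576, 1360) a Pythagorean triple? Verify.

Compute a² + b² = 1232² + 576² = 1517824 + 331776 = 1849600
Compute c² = 1360² = 1849600
Since 1849600 = 1849600, confirmed.

Yes, it is a Pythagorean triple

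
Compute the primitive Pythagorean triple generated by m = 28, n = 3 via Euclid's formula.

a = m² - n² = 28² - 3² = 784 - 9 = 775
b = 2mn = 2·28·3 = 168
c = m² + n² = 784 + 9 = 793
Verify: 775² + 168² = 600625 + 28224 = 628849 = 793² ✓

(775, 168, 793)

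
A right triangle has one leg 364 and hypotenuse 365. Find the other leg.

a² = c² - b² = 133225 - 132496 = 729
a = 27

27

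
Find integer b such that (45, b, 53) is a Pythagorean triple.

b² = c² - a² = 53² - 45² = 2809 - 2025 = 784
b = sqrt(784) = 28

28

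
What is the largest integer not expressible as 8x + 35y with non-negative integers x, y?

For two coprime denominations a and b, the Frobenius number (largest value not representable as a non-negative combination) is ab - a - b.
Here gcd(8, 35) = 1, so they are coprime.
F(8, 35) = 8·35 - 8 - 35 = 280 - 43 = 237

237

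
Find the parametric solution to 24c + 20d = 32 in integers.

Step 1: Compute gcd(24, 20) = 4.
Since 4 divides 32, solutions exist.

Step 2: Find a particular solution using extended Euclidean algorithm.
We get c₀ = 8, d₀ = -8.
Check: 24*8 + 20*-8 = 32 = 32 ✓

Step 3: Write the general solution.
c = 8 + (20/4)t = 8 + 5t
d = -8 - (24/4)t = -8 - 6t
for any integer t.

c = 8 + 5t, d = -8 - 6t for integer t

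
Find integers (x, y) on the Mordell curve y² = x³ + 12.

Try small integer x values and check whether x³ + 12 is a perfect square.
x = 13: x³ + 12 = 13³ + 12 = 2197 + 12 = 2209
Is 2209 a perfect square? 47² = 2209 ✓
So (x, y) = (13, -47) is a solution.

x = 13, y = -47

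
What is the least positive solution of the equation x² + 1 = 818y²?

We need x² = 818y² - 1. Try successive y:
y = 1: x² = 818·1² - 1 = 817, not a perfect square
y = 2: x² = 818·2² - 1 = 3271, not a perfect square
y = 3: x² = 818·3² - 1 = 7361, not a perfect square
...
y = 5: x² = 818·5² - 1 = 20449 = 143² ✓
Check: 143² - 818·5² = 20449 - 20450 = -1 ✓

x = 143, y = 5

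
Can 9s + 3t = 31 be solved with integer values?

Step 1: Compute gcd(9, 3).
gcd(9, 3) = 3

Step 2: Check divisibility.
Does 3 divide 31? 31 = 3 x 10 + 1, so no.

By the theorem on linear Diophantine equations, 9s + 3t = 31 has integer solutions if and only if gcd(9, 3) divides 31. Since 3 does not divide 31, no solutions exist.

No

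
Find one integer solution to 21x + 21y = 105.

Step 1: Check solvability.
gcd(21, 21) = 21
Since 21 divides 105, solutions exist.

Step 2: Apply extended Euclidean algorithm to find gcd.
We find integers such that 21*x0 + 21*y0 = 21

Step 3: Scale the particular solution.
Multiply by 105/21 = 5:
x = 0, y = 5

Step 4: Verify.
21*(0) + 21*(5) = 105 = 105 ✓

x = 0, y = 5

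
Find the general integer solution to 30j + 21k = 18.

Step 1: Compute gcd(30, 21) = 3.
Since 3 divides 18, solutions exist.

Step 2: Find a particular solution using extended Euclidean algorithm.
We get j₀ = -12, k₀ = 18.
Check: 30*-12 + 21*18 = 18 = 18 ✓

Step 3: Write the general solution.
j = -12 + (21/3)t = -12 + 7t
k = 18 - (30/3)t = 18 - 10t
for any integer t.

j = -12 + 7t, k = 18 - 10t for integer t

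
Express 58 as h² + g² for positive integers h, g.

We need to find integers h, g > 0 such that h² + g² = 58.
Trying h = 3: g² = 58 - 3² = 58 - 9 = 49
g = 7
Check: 3² + 7² = 9 + 49 = 58 ✓

58 = 3² + 7²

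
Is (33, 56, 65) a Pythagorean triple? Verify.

Compute a² + b² = 33² + 56² = 1089 + 3136 = 4225
Compute c² = 65² = 4225
Since 4225 = 4225, confirmed.

Yes, it is a Pythagorean triple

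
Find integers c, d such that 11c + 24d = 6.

Step 1: Check solvability.
gcd(11, 24) = 1
Since 1 divides 6, solutions exist.

Step 2: Apply extended Euclidean algorithm to find gcd.
We find integers such that 11*x0 + 24*y0 = 1

Step 3: Scale the particular solution.
Multiply by 6/1 = 6:
c = 66, d = -30

Step 4: Verify.
11*(66) + 24*(-30) = 6 = 6 ✓

c = 66, d = -30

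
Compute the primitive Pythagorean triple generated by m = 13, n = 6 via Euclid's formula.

a = m² - n² = 169 - 36 = 133
b = 2mn = 2·13·6 = 156
c = m² + n² = 169 + 36 = 205
Verify: 133² + 156² = 17689 + 24336 = 42025 = 205² ✓

(133, 156, 205)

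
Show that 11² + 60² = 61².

Compute a² + b²:
11² + 60² = 121 + 3600 = 3721
Compute c²:
61² = 3721
Since 3721 = 3721, it is a Pythagorean triple.

Yes, it is a Pythagorean triple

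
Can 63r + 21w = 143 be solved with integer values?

Step 1: Compute gcd(63, 21).
gcd(63, 21) = 21

Step 2: Check divisibility.
Does 21 divide 143? 143 = 21 x 6 + 17, so no.

By the theorem on linear Diophantine equations, 63r + 21w = 143 has integer solutions if and only if gcd(63, 21) divides 143. Since 21 does not divide 143, no solutions exist.

No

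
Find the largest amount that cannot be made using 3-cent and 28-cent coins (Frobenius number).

For two coprime denominations a and b, the Frobenius number (largest value not representable as a non-negative combination) is ab - a - b.
Here gcd(3, 28) = 1, so they are coprime.
F(3, 28) = 3·28 - 3 - 28 = 84 - 31 = 53

53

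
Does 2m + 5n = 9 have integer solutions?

Step 1: Compute gcd(2, 5).
gcd(2, 5) = 1

Step 2: Check divisibility.
Does 1 divide 9? 9 = 1 x 9, so yes.

By the theorem on linear Diophantine equations, 2m + 5n = 9 has integer solutions if and only if gcd(2, 5) divides 9. Since 1 | 9, solutions exist.

Yes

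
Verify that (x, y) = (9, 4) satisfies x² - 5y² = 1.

Compute x² = 9² = 81
Compute 5y² = 5·4² = 5·16 = 80
x² - 5y² = 81 - 80 = 1
Since this equals 1, (9, 4) is a solution.

Yes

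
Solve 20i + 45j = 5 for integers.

Step 1: Check solvability.
gcd(20, 45) = 5
Since 5 divides 5, solutions exist.

Step 2: Apply extended Euclidean algorithm to find gcd.
We find integers such that 20*x0 + 45*y0 = 5

Step 3: Scale the particular solution.
Multiply by 5/5 = 1:
i = -2, j = 1

Step 4: Verify.
20*(-2) + 45*(1) = 5 = 5 ✓

i = -2, j = 1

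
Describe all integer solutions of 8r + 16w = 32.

Step 1: Compute gcd(8, 16) = 8.
Since 8 divides 32, solutions exist.

Step 2: Find a particular solution using extended Euclidean algorithm.
We get r₀ = 4, w₀ = 0.
Check: 8*4 + 16*0 = 32 = 32 ✓

Step 3: Write the general solution.
r = 4 + (16/8)t = 4 + 2t
w = 0 - (8/8)t = 0 - 1t
for any integer t.

r = 4 + 2t, w = 0 - 1t for integer t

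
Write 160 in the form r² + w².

We need to find integers r, w > 0 such that r² + w² = 160.
Trying r = 4: w² = 160 - 4² = 160 - 16 = 144
w = 12
Check: 4² + 12² = 16 + 144 = 160 ✓

160 = 4² + 12²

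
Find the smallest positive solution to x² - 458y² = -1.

We need x² = 458y² - 1. Try successive y:
y = 1: x² = 458·1² - 1 = 457, not a perfect square
y = 2: x² = 458·2² - 1 = 1831, not a perfect square
y = 3: x² = 458·3² - 1 = 4121, not a perfect square
...
y = 5: x² = 458·5² - 1 = 11449 = 107² ✓
Check: 107² - 458·5² = 11449 - 11450 = -1 ✓

x = 107, y = 5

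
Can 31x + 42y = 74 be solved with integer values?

Step 1: Compute gcd(31, 42).
gcd(31, 42) = 1

Step 2: Check divisibility.
Does 1 divide 74? 74 = 1 x 74, so yes.

By the theorem on linear Diophantine equations, 31x + 42y = 74 has integer solutions if and only if gcd(31, 42) divides 74. Since 1 | 74, solutions exist.

Yes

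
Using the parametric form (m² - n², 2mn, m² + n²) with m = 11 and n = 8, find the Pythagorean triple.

a = m² - n² = 121 - 64 = 57
b = 2mn = 2·11·8 = 176
c = m² + n² = 121 + 64 = 185
Verify: 57² + 176² = 3249 + 30976 = 34225 = 185² ✓

(57, 176, 185)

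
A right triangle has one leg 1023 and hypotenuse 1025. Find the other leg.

b² = c² - a² = 1050625 - 1046529 = 4096
b = 64

64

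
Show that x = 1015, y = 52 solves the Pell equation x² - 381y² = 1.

Compute x² = 1015² = 1030225
Compute 381y² = 381·52² = 381·2704 = 1030224
x² - 381y² = 1030225 - 1030224 = 1
Since this equals 1, (1015, 52) is a solution.

Yes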